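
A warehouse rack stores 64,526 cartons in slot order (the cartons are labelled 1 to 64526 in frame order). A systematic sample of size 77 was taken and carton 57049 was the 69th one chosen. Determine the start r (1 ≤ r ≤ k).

65

k = 64526/77 = 838
r = 57049 − (69−1)×838 = 57049 − 56984 = 65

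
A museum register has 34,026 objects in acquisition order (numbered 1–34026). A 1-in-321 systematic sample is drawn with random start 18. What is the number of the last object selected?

33723

k = 321
106th selection = r + (106−1)·k = 18 + 105×321 = 18 + 33705 = 33723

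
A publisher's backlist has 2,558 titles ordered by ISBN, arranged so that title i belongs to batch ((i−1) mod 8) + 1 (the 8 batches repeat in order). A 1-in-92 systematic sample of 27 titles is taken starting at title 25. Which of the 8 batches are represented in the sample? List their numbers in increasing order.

1, 5

Consecutive selections differ by k = 92, so their batch numbers differ by 92 mod 8 = 4.
gcd(92, 8) = 4, so the sample visits 8/4 = 2 distinct residues mod 8.
Start 25 is batch 1; the batches hit are 1, 5.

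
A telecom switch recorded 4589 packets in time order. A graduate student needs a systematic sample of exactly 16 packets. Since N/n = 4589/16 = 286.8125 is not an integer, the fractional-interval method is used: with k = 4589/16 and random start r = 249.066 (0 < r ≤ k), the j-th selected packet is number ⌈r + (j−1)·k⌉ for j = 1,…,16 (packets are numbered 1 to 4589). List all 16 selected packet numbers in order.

j=1: r + 0k = 249.066 → ⌈·⌉ = 250
j=2: r + 1k = 535.8785 → ⌈·⌉ = 536
j=3: r + 2k = 822.691 → ⌈·⌉ = 823
j=4: r + 3k = 1109.5035 → ⌈·⌉ = 1110
j=5: r + 4k = 1396.316 → ⌈·⌉ = 1397
j=6: r + 5k = 1683.1285 → ⌈·⌉ = 1684
j=7: r + 6k = 1969.941 → ⌈·⌉ = 1970
j=8: r + 7k = 2256.7535 → ⌈·⌉ = 2257
j=9: r + 8k = 2543.566 → ⌈·⌉ = 2544
j=10: r + 9k = 2830.3785 → ⌈·⌉ = 2831
j=11: r + 10k = 3117.191 → ⌈·⌉ = 3118
j=12: r + 11k = 3404.0035 → ⌈·⌉ = 3405
j=13: r + 12k = 3690.816 → ⌈·⌉ = 3691
j=14: r + 13k = 3977.6285 → ⌈·⌉ = 3978
j=15: r + 14k = 4264.441 → ⌈·⌉ = 4265
j=16: r + 15k = 4551.2535 → ⌈·⌉ = 4552

250, 536, 823, 1110, 1397, 1684, 1970, 2257, 2544, 2831, 3118, 3405, 3691, 3978, 4265, 4552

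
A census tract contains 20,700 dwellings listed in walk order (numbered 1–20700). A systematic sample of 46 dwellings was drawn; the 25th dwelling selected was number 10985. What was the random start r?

k = 20700/46 = 450
r = 10985 − (25−1)×450 = 10985 − 10800 = 185

185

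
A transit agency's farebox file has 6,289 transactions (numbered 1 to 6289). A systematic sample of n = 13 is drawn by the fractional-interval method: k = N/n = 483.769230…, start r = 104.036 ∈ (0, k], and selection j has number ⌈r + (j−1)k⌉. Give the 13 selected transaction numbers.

105, 588, 1072, 1556, 2040, 2523, 3007, 3491, 3975, 4458, 4942, 5426, 5910

j=1: r + 0k = 104.036 → ⌈·⌉ = 105
j=2: r + 1k = 587.805230… → ⌈·⌉ = 588
j=3: r + 2k = 1071.574461… → ⌈·⌉ = 1072
j=4: r + 3k = 1555.343692… → ⌈·⌉ = 1556
j=5: r + 4k = 2039.112923… → ⌈·⌉ = 2040
j=6: r + 5k = 2522.882153… → ⌈·⌉ = 2523
j=7: r + 6k = 3006.651384… → ⌈·⌉ = 3007
j=8: r + 7k = 3490.420615… → ⌈·⌉ = 3491
j=9: r + 8k = 3974.189846… → ⌈·⌉ = 3975
j=10: r + 9k = 4457.959076… → ⌈·⌉ = 4458
j=11: r + 10k = 4941.728307… → ⌈·⌉ = 4942
j=12: r + 11k = 5425.497538… → ⌈·⌉ = 5426
j=13: r + 12k = 5909.266769… → ⌈·⌉ = 5910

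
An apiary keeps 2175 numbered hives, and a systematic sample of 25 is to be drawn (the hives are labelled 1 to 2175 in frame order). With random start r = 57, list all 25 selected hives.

k = N/n = 2175/25 = 87
hive 1: 57
hive 2: 57 + 87 = 144
hive 3: 144 + 87 = 231
hive 4: 231 + 87 = 318
hive 5: 318 + 87 = 405
hive 6: 405 + 87 = 492
hive 7: 492 + 87 = 579
hive 8: 579 + 87 = 666
hive 9: 666 + 87 = 753
hive 10: 753 + 87 = 840
hive 11: 840 + 87 = 927
hive 12: 927 + 87 = 1014
hive 13: 1014 + 87 = 1101
hive 14: 1101 + 87 = 1188
hive 15: 1188 + 87 = 1275
hive 16: 1275 + 87 = 1362
hive 17: 1362 + 87 = 1449
hive 18: 1449 + 87 = 1536
hive 19: 1536 + 87 = 1623
hive 20: 1623 + 87 = 1710
hive 21: 1710 + 87 = 1797
hive 22: 1797 + 87 = 1884
hive 23: 1884 + 87 = 1971
hive 24: 1971 + 87 = 2058
hive 25: 2058 + 87 = 2145

57, 144, 231, 318, 405, 492, 579, 666, 753, 840, 927, 1014, 1101, 1188, 1275, 1362, 1449, 1536, 1623, 1710, 1797, 1884, 1971, 2058, 2145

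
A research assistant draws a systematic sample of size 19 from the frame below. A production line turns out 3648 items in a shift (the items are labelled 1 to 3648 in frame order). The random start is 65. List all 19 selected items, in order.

k = N/n = 3648/19 = 192
item 1: 65
item 2: 65 + 192 = 257
item 3: 257 + 192 = 449
item 4: 449 + 192 = 641
item 5: 641 + 192 = 833
item 6: 833 + 192 = 1025
item 7: 1025 + 192 = 1217
item 8: 1217 + 192 = 1409
item 9: 1409 + 192 = 1601
item 10: 1601 + 192 = 1793
item 11: 1793 + 192 = 1985
item 12: 1985 + 192 = 2177
item 13: 2177 + 192 = 2369
item 14: 2369 + 192 = 2561
item 15: 2561 + 192 = 2753
item 16: 2753 + 192 = 2945
item 17: 2945 + 192 = 3137
item 18: 3137 + 192 = 3329
item 19: 3329 + 192 = 3521

65, 257, 449, 641, 833, 1025, 1217, 1409, 1601, 1793, 1985, 2177, 2369, 2561, 2753, 2945, 3137, 3329, 3521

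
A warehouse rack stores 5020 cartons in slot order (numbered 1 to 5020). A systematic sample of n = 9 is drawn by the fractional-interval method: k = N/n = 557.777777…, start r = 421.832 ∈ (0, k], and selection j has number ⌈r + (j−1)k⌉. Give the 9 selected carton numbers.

422, 980, 1538, 2096, 2653, 3211, 3769, 4327, 4885

j=1: r + 0k = 421.832 → ⌈·⌉ = 422
j=2: r + 1k = 979.609777… → ⌈·⌉ = 980
j=3: r + 2k = 1537.387555… → ⌈·⌉ = 1538
j=4: r + 3k = 2095.165333… → ⌈·⌉ = 2096
j=5: r + 4k = 2652.943111… → ⌈·⌉ = 2653
j=6: r + 5k = 3210.720888… → ⌈·⌉ = 3211
j=7: r + 6k = 3768.498666… → ⌈·⌉ = 3769
j=8: r + 7k = 4326.276444… → ⌈·⌉ = 4327
j=9: r + 8k = 4884.054222… → ⌈·⌉ = 4885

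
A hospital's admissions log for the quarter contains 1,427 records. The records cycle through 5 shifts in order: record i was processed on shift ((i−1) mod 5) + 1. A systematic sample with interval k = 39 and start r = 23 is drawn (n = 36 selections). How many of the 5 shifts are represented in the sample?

5

Consecutive selections differ by k = 39, so their shift numbers differ by 39 mod 5 = 4.
gcd(39, 5) = 1, so the sample visits 5/1 = 5 distinct residues mod 5.
Start 23 is shift 3; the shifts hit are 1, 2, 3, 4, 5.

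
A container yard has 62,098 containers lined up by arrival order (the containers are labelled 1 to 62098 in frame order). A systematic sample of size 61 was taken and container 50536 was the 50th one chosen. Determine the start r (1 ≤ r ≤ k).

k = 62098/61 = 1018
r = 50536 − (50−1)×1018 = 50536 − 49882 = 654

654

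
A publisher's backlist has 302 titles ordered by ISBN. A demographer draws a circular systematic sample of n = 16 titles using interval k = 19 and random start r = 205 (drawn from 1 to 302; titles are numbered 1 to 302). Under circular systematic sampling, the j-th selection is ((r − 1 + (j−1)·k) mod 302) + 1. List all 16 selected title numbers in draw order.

Selection 1: 205
Selection 2: 205 + 19 = 224
Selection 3: 224 + 19 = 243
Selection 4: 243 + 19 = 262
Selection 5: 262 + 19 = 281
Selection 6: 281 + 19 = 300
Selection 7: 300 + 19 = 319 → 319 − 302 = 17
Selection 8: 17 + 19 = 36
Selection 9: 36 + 19 = 55
Selection 10: 55 + 19 = 74
Selection 11: 74 + 19 = 93
Selection 12: 93 + 19 = 112
Selection 13: 112 + 19 = 131
Selection 14: 131 + 19 = 150
Selection 15: 150 + 19 = 169
Selection 16: 169 + 19 = 188

205, 224, 243, 262, 281, 300, 17, 36, 55, 74, 93, 112, 131, 150, 169, 188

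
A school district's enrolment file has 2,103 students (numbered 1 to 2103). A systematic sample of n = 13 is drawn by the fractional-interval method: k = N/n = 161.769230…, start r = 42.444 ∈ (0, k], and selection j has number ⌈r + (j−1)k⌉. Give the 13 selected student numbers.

j=1: r + 0k = 42.444 → ⌈·⌉ = 43
j=2: r + 1k = 204.213230… → ⌈·⌉ = 205
j=3: r + 2k = 365.982461… → ⌈·⌉ = 366
j=4: r + 3k = 527.751692… → ⌈·⌉ = 528
j=5: r + 4k = 689.520923… → ⌈·⌉ = 690
j=6: r + 5k = 851.290153… → ⌈·⌉ = 852
j=7: r + 6k = 1013.059384… → ⌈·⌉ = 1014
j=8: r + 7k = 1174.828615… → ⌈·⌉ = 1175
j=9: r + 8k = 1336.597846… → ⌈·⌉ = 1337
j=10: r + 9k = 1498.367076… → ⌈·⌉ = 1499
j=11: r + 10k = 1660.136307… → ⌈·⌉ = 1661
j=12: r + 11k = 1821.905538… → ⌈·⌉ = 1822
j=13: r + 12k = 1983.674769… → ⌈·⌉ = 1984

43, 205, 366, 528, 690, 852, 1014, 1175, 1337, 1499, 1661, 1822, 1984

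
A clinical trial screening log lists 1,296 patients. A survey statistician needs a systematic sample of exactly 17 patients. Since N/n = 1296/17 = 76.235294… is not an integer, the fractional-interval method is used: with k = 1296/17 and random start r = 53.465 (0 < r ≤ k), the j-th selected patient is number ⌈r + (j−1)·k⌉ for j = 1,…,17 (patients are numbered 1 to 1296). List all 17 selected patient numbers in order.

54, 130, 206, 283, 359, 435, 511, 588, 664, 740, 816, 893, 969, 1045, 1121, 1197, 1274

j=1: r + 0k = 53.465 → ⌈·⌉ = 54
j=2: r + 1k = 129.700294… → ⌈·⌉ = 130
j=3: r + 2k = 205.935588… → ⌈·⌉ = 206
j=4: r + 3k = 282.170882… → ⌈·⌉ = 283
j=5: r + 4k = 358.406176… → ⌈·⌉ = 359
j=6: r + 5k = 434.641470… → ⌈·⌉ = 435
j=7: r + 6k = 510.876764… → ⌈·⌉ = 511
j=8: r + 7k = 587.112058… → ⌈·⌉ = 588
j=9: r + 8k = 663.347352… → ⌈·⌉ = 664
j=10: r + 9k = 739.582647… → ⌈·⌉ = 740
j=11: r + 10k = 815.817941… → ⌈·⌉ = 816
j=12: r + 11k = 892.053235… → ⌈·⌉ = 893
j=13: r + 12k = 968.288529… → ⌈·⌉ = 969
j=14: r + 13k = 1044.523823… → ⌈·⌉ = 1045
j=15: r + 14k = 1120.759117… → ⌈·⌉ = 1121
j=16: r + 15k = 1196.994411… → ⌈·⌉ = 1197
j=17: r + 16k = 1273.229705… → ⌈·⌉ = 1274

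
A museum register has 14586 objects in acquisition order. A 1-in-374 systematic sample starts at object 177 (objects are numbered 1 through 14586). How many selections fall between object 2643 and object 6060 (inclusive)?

9

k = 374
First selection ≥ 2643: 177 + ⌈(2643−177)/374⌉·374 = 177 + 7×374 = 2795
Last selection ≤ 6060: 177 + ⌊(6060−177)/374⌋·374 = 177 + 15×374 = 5787
Count = 15 − 7 + 1 = 9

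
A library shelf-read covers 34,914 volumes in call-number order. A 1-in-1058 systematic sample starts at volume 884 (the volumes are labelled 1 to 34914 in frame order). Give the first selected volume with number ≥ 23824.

k = 1058
Steps past start: ⌈(23824 − 884)/1058⌉ = ⌈22940/1058⌉ = 22
Selected volume: 884 + 22×1058 = 24160

24160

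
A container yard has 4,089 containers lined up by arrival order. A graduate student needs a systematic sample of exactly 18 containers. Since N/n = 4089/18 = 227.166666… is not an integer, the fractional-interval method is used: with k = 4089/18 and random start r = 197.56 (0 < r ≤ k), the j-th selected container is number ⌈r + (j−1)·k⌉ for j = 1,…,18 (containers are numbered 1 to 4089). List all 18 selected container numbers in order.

j=1: r + 0k = 197.56 → ⌈·⌉ = 198
j=2: r + 1k = 424.726666… → ⌈·⌉ = 425
j=3: r + 2k = 651.893333… → ⌈·⌉ = 652
j=4: r + 3k = 879.06 → ⌈·⌉ = 880
j=5: r + 4k = 1106.226666… → ⌈·⌉ = 1107
j=6: r + 5k = 1333.393333… → ⌈·⌉ = 1334
j=7: r + 6k = 1560.56 → ⌈·⌉ = 1561
j=8: r + 7k = 1787.726666… → ⌈·⌉ = 1788
j=9: r + 8k = 2014.893333… → ⌈·⌉ = 2015
j=10: r + 9k = 2242.06 → ⌈·⌉ = 2243
j=11: r + 10k = 2469.226666… → ⌈·⌉ = 2470
j=12: r + 11k = 2696.393333… → ⌈·⌉ = 2697
j=13: r + 12k = 2923.56 → ⌈·⌉ = 2924
j=14: r + 13k = 3150.726666… → ⌈·⌉ = 3151
j=15: r + 14k = 3377.893333… → ⌈·⌉ = 3378
j=16: r + 15k = 3605.06 → ⌈·⌉ = 3606
j=17: r + 16k = 3832.226666… → ⌈·⌉ = 3833
j=18: r + 17k = 4059.393333… → ⌈·⌉ = 4060

198, 425, 652, 880, 1107, 1334, 1561, 1788, 2015, 2243, 2470, 2697, 2924, 3151, 3378, 3606, 3833, 4060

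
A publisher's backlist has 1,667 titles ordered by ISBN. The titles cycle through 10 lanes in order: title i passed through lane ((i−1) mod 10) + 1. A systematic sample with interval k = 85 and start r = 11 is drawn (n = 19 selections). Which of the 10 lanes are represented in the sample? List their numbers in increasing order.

Consecutive selections differ by k = 85, so their lane numbers differ by 85 mod 10 = 5.
gcd(85, 10) = 5, so the sample visits 10/5 = 2 distinct residues mod 10.
Start 11 is lane 1; the lanes hit are 1, 6.

1, 6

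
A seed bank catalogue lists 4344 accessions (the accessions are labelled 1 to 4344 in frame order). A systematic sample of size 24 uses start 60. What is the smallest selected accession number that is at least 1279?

1327

k = 4344/24 = 181
Steps past start: ⌈(1279 − 60)/181⌉ = ⌈1219/181⌉ = 7
Selected accession: 60 + 7×181 = 1327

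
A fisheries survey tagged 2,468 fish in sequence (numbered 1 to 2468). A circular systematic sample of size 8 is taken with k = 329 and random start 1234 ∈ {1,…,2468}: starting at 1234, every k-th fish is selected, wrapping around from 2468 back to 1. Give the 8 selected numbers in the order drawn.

Selection 1: 1234
Selection 2: 1234 + 329 = 1563
Selection 3: 1563 + 329 = 1892
Selection 4: 1892 + 329 = 2221
Selection 5: 2221 + 329 = 2550 → 2550 − 2468 = 82
Selection 6: 82 + 329 = 411
Selection 7: 411 + 329 = 740
Selection 8: 740 + 329 = 1069

1234, 1563, 1892, 2221, 82, 411, 740, 1069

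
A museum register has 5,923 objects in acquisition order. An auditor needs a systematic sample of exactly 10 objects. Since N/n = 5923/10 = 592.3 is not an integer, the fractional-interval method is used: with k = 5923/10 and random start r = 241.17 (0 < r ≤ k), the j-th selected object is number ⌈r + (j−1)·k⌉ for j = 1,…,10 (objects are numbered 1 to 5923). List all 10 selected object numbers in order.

j=1: r + 0k = 241.17 → ⌈·⌉ = 242
j=2: r + 1k = 833.47 → ⌈·⌉ = 834
j=3: r + 2k = 1425.77 → ⌈·⌉ = 1426
j=4: r + 3k = 2018.07 → ⌈·⌉ = 2019
j=5: r + 4k = 2610.37 → ⌈·⌉ = 2611
j=6: r + 5k = 3202.67 → ⌈·⌉ = 3203
j=7: r + 6k = 3794.97 → ⌈·⌉ = 3795
j=8: r + 7k = 4387.27 → ⌈·⌉ = 4388
j=9: r + 8k = 4979.57 → ⌈·⌉ = 4980
j=10: r + 9k = 5571.87 → ⌈·⌉ = 5572

242, 834, 1426, 2019, 2611, 3203, 3795, 4388, 4980, 5572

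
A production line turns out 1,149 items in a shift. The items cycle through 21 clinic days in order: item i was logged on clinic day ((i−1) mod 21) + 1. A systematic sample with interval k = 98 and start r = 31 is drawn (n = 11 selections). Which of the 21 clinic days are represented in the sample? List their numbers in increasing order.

Consecutive selections differ by k = 98, so their clinic day numbers differ by 98 mod 21 = 14.
gcd(98, 21) = 7, so the sample visits 21/7 = 3 distinct residues mod 21.
Start 31 is clinic day 10; the clinic days hit are 3, 10, 17.

3, 10, 17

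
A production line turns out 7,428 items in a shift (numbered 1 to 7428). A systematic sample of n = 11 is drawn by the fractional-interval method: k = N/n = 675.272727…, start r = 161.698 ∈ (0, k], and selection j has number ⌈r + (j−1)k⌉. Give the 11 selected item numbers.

162, 837, 1513, 2188, 2863, 3539, 4214, 4889, 5564, 6240, 6915

j=1: r + 0k = 161.698 → ⌈·⌉ = 162
j=2: r + 1k = 836.970727… → ⌈·⌉ = 837
j=3: r + 2k = 1512.243454… → ⌈·⌉ = 1513
j=4: r + 3k = 2187.516181… → ⌈·⌉ = 2188
j=5: r + 4k = 2862.788909… → ⌈·⌉ = 2863
j=6: r + 5k = 3538.061636… → ⌈·⌉ = 3539
j=7: r + 6k = 4213.334363… → ⌈·⌉ = 4214
j=8: r + 7k = 4888.607090… → ⌈·⌉ = 4889
j=9: r + 8k = 5563.879818… → ⌈·⌉ = 5564
j=10: r + 9k = 6239.152545… → ⌈·⌉ = 6240
j=11: r + 10k = 6914.425272… → ⌈·⌉ = 6915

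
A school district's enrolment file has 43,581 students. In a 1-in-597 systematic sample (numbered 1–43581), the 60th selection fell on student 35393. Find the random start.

k = 597
r = 35393 − (60−1)×597 = 35393 − 35223 = 170

170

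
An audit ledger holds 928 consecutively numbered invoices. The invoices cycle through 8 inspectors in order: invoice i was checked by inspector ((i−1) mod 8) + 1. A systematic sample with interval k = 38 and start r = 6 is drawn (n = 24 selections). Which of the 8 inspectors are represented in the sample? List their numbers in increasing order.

Consecutive selections differ by k = 38, so their inspector numbers differ by 38 mod 8 = 6.
gcd(38, 8) = 2, so the sample visits 8/2 = 4 distinct residues mod 8.
Start 6 is inspector 6; the inspectors hit are 2, 4, 6, 8.

2, 4, 6, 8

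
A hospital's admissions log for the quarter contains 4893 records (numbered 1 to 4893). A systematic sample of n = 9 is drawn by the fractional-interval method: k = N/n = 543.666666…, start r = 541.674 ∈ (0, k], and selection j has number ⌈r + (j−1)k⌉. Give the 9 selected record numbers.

j=1: r + 0k = 541.674 → ⌈·⌉ = 542
j=2: r + 1k = 1085.340666… → ⌈·⌉ = 1086
j=3: r + 2k = 1629.007333… → ⌈·⌉ = 1630
j=4: r + 3k = 2172.674 → ⌈·⌉ = 2173
j=5: r + 4k = 2716.340666… → ⌈·⌉ = 2717
j=6: r + 5k = 3260.007333… → ⌈·⌉ = 3261
j=7: r + 6k = 3803.674 → ⌈·⌉ = 3804
j=8: r + 7k = 4347.340666… → ⌈·⌉ = 4348
j=9: r + 8k = 4891.007333… → ⌈·⌉ = 4892

542, 1086, 1630, 2173, 2717, 3261, 3804, 4348, 4892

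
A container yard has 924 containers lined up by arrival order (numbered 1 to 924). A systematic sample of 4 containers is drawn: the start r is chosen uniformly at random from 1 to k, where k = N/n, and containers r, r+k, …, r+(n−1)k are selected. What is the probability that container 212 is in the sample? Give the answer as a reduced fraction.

1/231

k = 924/4 = 231.
Container 212 is selected iff r ≡ 212 (mod 231); exactly one such r in {1,…,231}.
Inclusion probability = 1/231.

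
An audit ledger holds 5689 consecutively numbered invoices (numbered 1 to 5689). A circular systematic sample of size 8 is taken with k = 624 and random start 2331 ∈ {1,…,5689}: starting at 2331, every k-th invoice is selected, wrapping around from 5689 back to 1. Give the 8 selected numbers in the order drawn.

2331, 2955, 3579, 4203, 4827, 5451, 386, 1010

Selection 1: 2331
Selection 2: 2331 + 624 = 2955
Selection 3: 2955 + 624 = 3579
Selection 4: 3579 + 624 = 4203
Selection 5: 4203 + 624 = 4827
Selection 6: 4827 + 624 = 5451
Selection 7: 5451 + 624 = 6075 → 6075 − 5689 = 386
Selection 8: 386 + 624 = 1010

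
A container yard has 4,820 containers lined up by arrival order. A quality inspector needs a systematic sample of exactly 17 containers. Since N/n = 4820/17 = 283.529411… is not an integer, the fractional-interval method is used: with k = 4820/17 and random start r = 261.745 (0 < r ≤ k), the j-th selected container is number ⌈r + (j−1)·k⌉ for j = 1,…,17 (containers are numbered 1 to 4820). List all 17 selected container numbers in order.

262, 546, 829, 1113, 1396, 1680, 1963, 2247, 2530, 2814, 3098, 3381, 3665, 3948, 4232, 4515, 4799

j=1: r + 0k = 261.745 → ⌈·⌉ = 262
j=2: r + 1k = 545.274411… → ⌈·⌉ = 546
j=3: r + 2k = 828.803823… → ⌈·⌉ = 829
j=4: r + 3k = 1112.333235… → ⌈·⌉ = 1113
j=5: r + 4k = 1395.862647… → ⌈·⌉ = 1396
j=6: r + 5k = 1679.392058… → ⌈·⌉ = 1680
j=7: r + 6k = 1962.921470… → ⌈·⌉ = 1963
j=8: r + 7k = 2246.450882… → ⌈·⌉ = 2247
j=9: r + 8k = 2529.980294… → ⌈·⌉ = 2530
j=10: r + 9k = 2813.509705… → ⌈·⌉ = 2814
j=11: r + 10k = 3097.039117… → ⌈·⌉ = 3098
j=12: r + 11k = 3380.568529… → ⌈·⌉ = 3381
j=13: r + 12k = 3664.097941… → ⌈·⌉ = 3665
j=14: r + 13k = 3947.627352… → ⌈·⌉ = 3948
j=15: r + 14k = 4231.156764… → ⌈·⌉ = 4232
j=16: r + 15k = 4514.686176… → ⌈·⌉ = 4515
j=17: r + 16k = 4798.215588… → ⌈·⌉ = 4799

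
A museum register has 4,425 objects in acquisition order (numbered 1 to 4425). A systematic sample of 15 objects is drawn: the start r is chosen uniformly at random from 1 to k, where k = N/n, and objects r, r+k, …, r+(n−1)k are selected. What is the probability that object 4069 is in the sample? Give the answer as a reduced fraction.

k = 4425/15 = 295.
Object 4069 is selected iff r ≡ 4069 (mod 295); exactly one such r in {1,…,295}.
Inclusion probability = 1/295.

1/295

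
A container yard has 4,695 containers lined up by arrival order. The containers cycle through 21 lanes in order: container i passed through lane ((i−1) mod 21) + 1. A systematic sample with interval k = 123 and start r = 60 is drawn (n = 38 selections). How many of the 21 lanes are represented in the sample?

Consecutive selections differ by k = 123, so their lane numbers differ by 123 mod 21 = 18.
gcd(123, 21) = 3, so the sample visits 21/3 = 7 distinct residues mod 21.
Start 60 is lane 18; the lanes hit are 3, 6, 9, 12, 15, 18, 21.

7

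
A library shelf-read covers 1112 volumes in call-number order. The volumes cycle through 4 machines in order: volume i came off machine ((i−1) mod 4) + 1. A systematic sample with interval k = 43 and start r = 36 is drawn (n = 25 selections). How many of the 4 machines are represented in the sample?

Consecutive selections differ by k = 43, so their machine numbers differ by 43 mod 4 = 3.
gcd(43, 4) = 1, so the sample visits 4/1 = 4 distinct residues mod 4.
Start 36 is machine 4; the machines hit are 1, 2, 3, 4.

4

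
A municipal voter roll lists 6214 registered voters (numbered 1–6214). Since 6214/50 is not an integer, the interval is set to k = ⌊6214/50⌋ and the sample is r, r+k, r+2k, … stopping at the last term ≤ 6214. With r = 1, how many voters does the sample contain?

k = ⌊6214/50⌋ = 124
Achieved size = ⌊(6214 − 1)/124⌋ + 1 = ⌊6213/124⌋ + 1 = 50 + 1 = 51
(last selection: 1 + 50×124 = 6201 ≤ 6214; next would be 6325 > 6214)

51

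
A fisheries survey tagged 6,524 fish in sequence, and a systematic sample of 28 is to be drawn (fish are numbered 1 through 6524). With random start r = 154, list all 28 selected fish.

154, 387, 620, 853, 1086, 1319, 1552, 1785, 2018, 2251, 2484, 2717, 2950, 3183, 3416, 3649, 3882, 4115, 4348, 4581, 4814, 5047, 5280, 5513, 5746, 5979, 6212, 6445

k = N/n = 6524/28 = 233
fish 1: 154
fish 2: 154 + 233 = 387
fish 3: 387 + 233 = 620
fish 4: 620 + 233 = 853
fish 5: 853 + 233 = 1086
fish 6: 1086 + 233 = 1319
fish 7: 1319 + 233 = 1552
fish 8: 1552 + 233 = 1785
fish 9: 1785 + 233 = 2018
fish 10: 2018 + 233 = 2251
fish 11: 2251 + 233 = 2484
fish 12: 2484 + 233 = 2717
fish 13: 2717 + 233 = 2950
fish 14: 2950 + 233 = 3183
fish 15: 3183 + 233 = 3416
fish 16: 3416 + 233 = 3649
fish 17: 3649 + 233 = 3882
fish 18: 3882 + 233 = 4115
fish 19: 4115 + 233 = 4348
fish 20: 4348 + 233 = 4581
fish 21: 4581 + 233 = 4814
fish 22: 4814 + 233 = 5047
fish 23: 5047 + 233 = 5280
fish 24: 5280 + 233 = 5513
fish 25: 5513 + 233 = 5746
fish 26: 5746 + 233 = 5979
fish 27: 5979 + 233 = 6212
fish 28: 6212 + 233 = 6445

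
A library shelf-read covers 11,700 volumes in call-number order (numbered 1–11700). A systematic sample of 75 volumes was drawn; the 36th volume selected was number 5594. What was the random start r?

134

k = 11700/75 = 156
r = 5594 − (36−1)×156 = 5594 − 5460 = 134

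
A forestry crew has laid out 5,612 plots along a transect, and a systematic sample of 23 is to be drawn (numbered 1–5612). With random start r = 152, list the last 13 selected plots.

k = N/n = 5612/23 = 244
11th selection = 152 + 10×244 = 2592
12th: 2592 + 244 = 2836
13th: 2836 + 244 = 3080
14th: 3080 + 244 = 3324
15th: 3324 + 244 = 3568
16th: 3568 + 244 = 3812
17th: 3812 + 244 = 4056
18th: 4056 + 244 = 4300
19th: 4300 + 244 = 4544
20th: 4544 + 244 = 4788
21st: 4788 + 244 = 5032
22nd: 5032 + 244 = 5276
23rd: 5276 + 244 = 5520

2592, 2836, 3080, 3324, 3568, 3812, 4056, 4300, 4544, 4788, 5032, 5276, 5520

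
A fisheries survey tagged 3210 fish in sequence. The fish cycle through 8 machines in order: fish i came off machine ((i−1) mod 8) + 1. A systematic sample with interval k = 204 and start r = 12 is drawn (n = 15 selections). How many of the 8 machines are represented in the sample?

2

Consecutive selections differ by k = 204, so their machine numbers differ by 204 mod 8 = 4.
gcd(204, 8) = 4, so the sample visits 8/4 = 2 distinct residues mod 8.
Start 12 is machine 4; the machines hit are 4, 8.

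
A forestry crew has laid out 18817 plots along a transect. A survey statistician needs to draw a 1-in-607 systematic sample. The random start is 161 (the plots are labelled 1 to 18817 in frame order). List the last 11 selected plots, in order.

21st selection = 161 + 20×607 = 12301
22nd: 12301 + 607 = 12908
23rd: 12908 + 607 = 13515
24th: 13515 + 607 = 14122
25th: 14122 + 607 = 14729
26th: 14729 + 607 = 15336
27th: 15336 + 607 = 15943
28th: 15943 + 607 = 16550
29th: 16550 + 607 = 17157
30th: 17157 + 607 = 17764
31st: 17764 + 607 = 18371

12301, 12908, 13515, 14122, 14729, 15336, 15943, 16550, 17157, 17764, 18371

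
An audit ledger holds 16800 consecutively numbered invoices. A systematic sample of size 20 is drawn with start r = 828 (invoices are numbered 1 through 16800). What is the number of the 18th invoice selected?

15108

k = 16800/20 = 840
18th selection = r + (18−1)·k = 828 + 17×840 = 828 + 14280 = 15108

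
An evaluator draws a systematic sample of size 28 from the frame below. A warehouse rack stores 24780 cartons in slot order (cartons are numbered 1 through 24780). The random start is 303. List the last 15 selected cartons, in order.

11808, 12693, 13578, 14463, 15348, 16233, 17118, 18003, 18888, 19773, 20658, 21543, 22428, 23313, 24198

k = N/n = 24780/28 = 885
14th selection = 303 + 13×885 = 11808
15th: 11808 + 885 = 12693
16th: 12693 + 885 = 13578
17th: 13578 + 885 = 14463
18th: 14463 + 885 = 15348
19th: 15348 + 885 = 16233
20th: 16233 + 885 = 17118
21st: 17118 + 885 = 18003
22nd: 18003 + 885 = 18888
23rd: 18888 + 885 = 19773
24th: 19773 + 885 = 20658
25th: 20658 + 885 = 21543
26th: 21543 + 885 = 22428
27th: 22428 + 885 = 23313
28th: 23313 + 885 = 24198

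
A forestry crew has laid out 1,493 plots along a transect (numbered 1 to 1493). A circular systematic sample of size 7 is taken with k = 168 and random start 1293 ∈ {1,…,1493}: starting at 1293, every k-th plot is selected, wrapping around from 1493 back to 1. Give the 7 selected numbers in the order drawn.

Selection 1: 1293
Selection 2: 1293 + 168 = 1461
Selection 3: 1461 + 168 = 1629 → 1629 − 1493 = 136
Selection 4: 136 + 168 = 304
Selection 5: 304 + 168 = 472
Selection 6: 472 + 168 = 640
Selection 7: 640 + 168 = 808

1293, 1461, 136, 304, 472, 640, 808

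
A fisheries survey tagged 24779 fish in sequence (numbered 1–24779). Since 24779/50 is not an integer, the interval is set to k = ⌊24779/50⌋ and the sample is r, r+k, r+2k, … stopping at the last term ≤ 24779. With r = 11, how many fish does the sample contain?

k = ⌊24779/50⌋ = 495
Achieved size = ⌊(24779 − 11)/495⌋ + 1 = ⌊24768/495⌋ + 1 = 50 + 1 = 51
(last selection: 11 + 50×495 = 24761 ≤ 24779; next would be 25256 > 24779)

51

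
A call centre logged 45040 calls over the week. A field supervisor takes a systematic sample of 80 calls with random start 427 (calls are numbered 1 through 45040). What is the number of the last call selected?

k = 45040/80 = 563
80th selection = r + (80−1)·k = 427 + 79×563 = 427 + 44477 = 44904

44904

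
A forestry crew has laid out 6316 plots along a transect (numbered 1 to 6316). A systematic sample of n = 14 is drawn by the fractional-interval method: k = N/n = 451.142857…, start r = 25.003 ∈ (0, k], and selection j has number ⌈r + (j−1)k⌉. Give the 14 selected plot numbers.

26, 477, 928, 1379, 1830, 2281, 2732, 3184, 3635, 4086, 4537, 4988, 5439, 5890

j=1: r + 0k = 25.003 → ⌈·⌉ = 26
j=2: r + 1k = 476.145857… → ⌈·⌉ = 477
j=3: r + 2k = 927.288714… → ⌈·⌉ = 928
j=4: r + 3k = 1378.431571… → ⌈·⌉ = 1379
j=5: r + 4k = 1829.574428… → ⌈·⌉ = 1830
j=6: r + 5k = 2280.717285… → ⌈·⌉ = 2281
j=7: r + 6k = 2731.860142… → ⌈·⌉ = 2732
j=8: r + 7k = 3183.003 → ⌈·⌉ = 3184
j=9: r + 8k = 3634.145857… → ⌈·⌉ = 3635
j=10: r + 9k = 4085.288714… → ⌈·⌉ = 4086
j=11: r + 10k = 4536.431571… → ⌈·⌉ = 4537
j=12: r + 11k = 4987.574428… → ⌈·⌉ = 4988
j=13: r + 12k = 5438.717285… → ⌈·⌉ = 5439
j=14: r + 13k = 5889.860142… → ⌈·⌉ = 5890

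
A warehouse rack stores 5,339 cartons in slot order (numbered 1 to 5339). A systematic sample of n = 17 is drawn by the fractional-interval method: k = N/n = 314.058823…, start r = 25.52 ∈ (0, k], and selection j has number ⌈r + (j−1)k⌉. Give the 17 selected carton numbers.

26, 340, 654, 968, 1282, 1596, 1910, 2224, 2538, 2853, 3167, 3481, 3795, 4109, 4423, 4737, 5051

j=1: r + 0k = 25.52 → ⌈·⌉ = 26
j=2: r + 1k = 339.578823… → ⌈·⌉ = 340
j=3: r + 2k = 653.637647… → ⌈·⌉ = 654
j=4: r + 3k = 967.696470… → ⌈·⌉ = 968
j=5: r + 4k = 1281.755294… → ⌈·⌉ = 1282
j=6: r + 5k = 1595.814117… → ⌈·⌉ = 1596
j=7: r + 6k = 1909.872941… → ⌈·⌉ = 1910
j=8: r + 7k = 2223.931764… → ⌈·⌉ = 2224
j=9: r + 8k = 2537.990588… → ⌈·⌉ = 2538
j=10: r + 9k = 2852.049411… → ⌈·⌉ = 2853
j=11: r + 10k = 3166.108235… → ⌈·⌉ = 3167
j=12: r + 11k = 3480.167058… → ⌈·⌉ = 3481
j=13: r + 12k = 3794.225882… → ⌈·⌉ = 3795
j=14: r + 13k = 4108.284705… → ⌈·⌉ = 4109
j=15: r + 14k = 4422.343529… → ⌈·⌉ = 4423
j=16: r + 15k = 4736.402352… → ⌈·⌉ = 4737
j=17: r + 16k = 5050.461176… → ⌈·⌉ = 5051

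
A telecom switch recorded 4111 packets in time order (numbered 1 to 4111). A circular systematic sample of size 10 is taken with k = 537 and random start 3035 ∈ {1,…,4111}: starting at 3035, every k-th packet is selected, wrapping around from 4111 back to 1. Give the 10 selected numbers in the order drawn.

Selection 1: 3035
Selection 2: 3035 + 537 = 3572
Selection 3: 3572 + 537 = 4109
Selection 4: 4109 + 537 = 4646 → 4646 − 4111 = 535
Selection 5: 535 + 537 = 1072
Selection 6: 1072 + 537 = 1609
Selection 7: 1609 + 537 = 2146
Selection 8: 2146 + 537 = 2683
Selection 9: 2683 + 537 = 3220
Selection 10: 3220 + 537 = 3757

3035, 3572, 4109, 535, 1072, 1609, 2146, 2683, 3220, 3757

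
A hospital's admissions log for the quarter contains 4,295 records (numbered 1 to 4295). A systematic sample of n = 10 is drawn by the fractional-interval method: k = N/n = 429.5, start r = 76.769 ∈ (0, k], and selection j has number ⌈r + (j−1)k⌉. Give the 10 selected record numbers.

j=1: r + 0k = 76.769 → ⌈·⌉ = 77
j=2: r + 1k = 506.269 → ⌈·⌉ = 507
j=3: r + 2k = 935.769 → ⌈·⌉ = 936
j=4: r + 3k = 1365.269 → ⌈·⌉ = 1366
j=5: r + 4k = 1794.769 → ⌈·⌉ = 1795
j=6: r + 5k = 2224.269 → ⌈·⌉ = 2225
j=7: r + 6k = 2653.769 → ⌈·⌉ = 2654
j=8: r + 7k = 3083.269 → ⌈·⌉ = 3084
j=9: r + 8k = 3512.769 → ⌈·⌉ = 3513
j=10: r + 9k = 3942.269 → ⌈·⌉ = 3943

77, 507, 936, 1366, 1795, 2225, 2654, 3084, 3513, 3943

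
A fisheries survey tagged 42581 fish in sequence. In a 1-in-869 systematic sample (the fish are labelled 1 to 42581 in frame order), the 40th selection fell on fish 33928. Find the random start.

37

k = 869
r = 33928 − (40−1)×869 = 33928 − 33891 = 37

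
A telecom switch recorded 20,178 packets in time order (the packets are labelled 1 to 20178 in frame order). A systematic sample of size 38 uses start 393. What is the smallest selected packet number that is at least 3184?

k = 20178/38 = 531
Steps past start: ⌈(3184 − 393)/531⌉ = ⌈2791/531⌉ = 6
Selected packet: 393 + 6×531 = 3579

3579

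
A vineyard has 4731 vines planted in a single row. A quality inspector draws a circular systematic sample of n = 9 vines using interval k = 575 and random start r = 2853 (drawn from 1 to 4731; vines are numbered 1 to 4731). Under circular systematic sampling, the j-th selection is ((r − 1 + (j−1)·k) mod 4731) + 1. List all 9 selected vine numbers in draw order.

2853, 3428, 4003, 4578, 422, 997, 1572, 2147, 2722

Selection 1: 2853
Selection 2: 2853 + 575 = 3428
Selection 3: 3428 + 575 = 4003
Selection 4: 4003 + 575 = 4578
Selection 5: 4578 + 575 = 5153 → 5153 − 4731 = 422
Selection 6: 422 + 575 = 997
Selection 7: 997 + 575 = 1572
Selection 8: 1572 + 575 = 2147
Selection 9: 2147 + 575 = 2722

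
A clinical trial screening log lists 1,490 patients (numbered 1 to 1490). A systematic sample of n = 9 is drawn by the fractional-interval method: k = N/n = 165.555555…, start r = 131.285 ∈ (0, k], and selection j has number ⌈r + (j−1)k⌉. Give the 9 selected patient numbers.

132, 297, 463, 628, 794, 960, 1125, 1291, 1456

j=1: r + 0k = 131.285 → ⌈·⌉ = 132
j=2: r + 1k = 296.840555… → ⌈·⌉ = 297
j=3: r + 2k = 462.396111… → ⌈·⌉ = 463
j=4: r + 3k = 627.951666… → ⌈·⌉ = 628
j=5: r + 4k = 793.507222… → ⌈·⌉ = 794
j=6: r + 5k = 959.062777… → ⌈·⌉ = 960
j=7: r + 6k = 1124.618333… → ⌈·⌉ = 1125
j=8: r + 7k = 1290.173888… → ⌈·⌉ = 1291
j=9: r + 8k = 1455.729444… → ⌈·⌉ = 1456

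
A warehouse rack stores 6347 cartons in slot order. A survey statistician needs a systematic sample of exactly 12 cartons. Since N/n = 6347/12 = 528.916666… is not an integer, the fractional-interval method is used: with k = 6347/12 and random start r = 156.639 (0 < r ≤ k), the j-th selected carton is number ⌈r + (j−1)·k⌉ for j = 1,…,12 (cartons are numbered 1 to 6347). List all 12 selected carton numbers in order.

j=1: r + 0k = 156.639 → ⌈·⌉ = 157
j=2: r + 1k = 685.555666… → ⌈·⌉ = 686
j=3: r + 2k = 1214.472333… → ⌈·⌉ = 1215
j=4: r + 3k = 1743.389 → ⌈·⌉ = 1744
j=5: r + 4k = 2272.305666… → ⌈·⌉ = 2273
j=6: r + 5k = 2801.222333… → ⌈·⌉ = 2802
j=7: r + 6k = 3330.139 → ⌈·⌉ = 3331
j=8: r + 7k = 3859.055666… → ⌈·⌉ = 3860
j=9: r + 8k = 4387.972333… → ⌈·⌉ = 4388
j=10: r + 9k = 4916.889 → ⌈·⌉ = 4917
j=11: r + 10k = 5445.805666… → ⌈·⌉ = 5446
j=12: r + 11k = 5974.722333… → ⌈·⌉ = 5975

157, 686, 1215, 1744, 2273, 2802, 3331, 3860, 4388, 4917, 5446, 5975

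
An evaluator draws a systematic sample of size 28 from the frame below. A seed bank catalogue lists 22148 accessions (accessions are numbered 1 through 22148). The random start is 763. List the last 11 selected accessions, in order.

k = N/n = 22148/28 = 791
18th selection = 763 + 17×791 = 14210
19th: 14210 + 791 = 15001
20th: 15001 + 791 = 15792
21st: 15792 + 791 = 16583
22nd: 16583 + 791 = 17374
23rd: 17374 + 791 = 18165
24th: 18165 + 791 = 18956
25th: 18956 + 791 = 19747
26th: 19747 + 791 = 20538
27th: 20538 + 791 = 21329
28th: 21329 + 791 = 22120

14210, 15001, 15792, 16583, 17374, 18165, 18956, 19747, 20538, 21329, 22120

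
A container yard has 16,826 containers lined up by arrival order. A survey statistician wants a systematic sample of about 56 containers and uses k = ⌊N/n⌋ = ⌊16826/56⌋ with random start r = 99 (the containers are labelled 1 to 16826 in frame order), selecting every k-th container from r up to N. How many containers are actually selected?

k = ⌊16826/56⌋ = 300
Achieved size = ⌊(16826 − 99)/300⌋ + 1 = ⌊16727/300⌋ + 1 = 55 + 1 = 56
(last selection: 99 + 55×300 = 16599 ≤ 16826; next would be 16899 > 16826)

56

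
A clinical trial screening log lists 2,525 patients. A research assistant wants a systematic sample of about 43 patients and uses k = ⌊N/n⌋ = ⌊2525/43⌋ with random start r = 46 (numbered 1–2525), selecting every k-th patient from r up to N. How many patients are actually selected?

43

k = ⌊2525/43⌋ = 58
Achieved size = ⌊(2525 − 46)/58⌋ + 1 = ⌊2479/58⌋ + 1 = 42 + 1 = 43
(last selection: 46 + 42×58 = 2482 ≤ 2525; next would be 2540 > 2525)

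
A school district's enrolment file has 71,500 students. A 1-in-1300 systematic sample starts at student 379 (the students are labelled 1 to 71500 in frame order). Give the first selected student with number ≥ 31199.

31579

k = 1300
Steps past start: ⌈(31199 − 379)/1300⌉ = ⌈30820/1300⌉ = 24
Selected student: 379 + 24×1300 = 31579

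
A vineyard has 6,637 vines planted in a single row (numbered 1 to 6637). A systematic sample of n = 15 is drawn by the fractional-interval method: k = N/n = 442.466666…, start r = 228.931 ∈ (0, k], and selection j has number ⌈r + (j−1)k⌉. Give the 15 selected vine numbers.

j=1: r + 0k = 228.931 → ⌈·⌉ = 229
j=2: r + 1k = 671.397666… → ⌈·⌉ = 672
j=3: r + 2k = 1113.864333… → ⌈·⌉ = 1114
j=4: r + 3k = 1556.331 → ⌈·⌉ = 1557
j=5: r + 4k = 1998.797666… → ⌈·⌉ = 1999
j=6: r + 5k = 2441.264333… → ⌈·⌉ = 2442
j=7: r + 6k = 2883.731 → ⌈·⌉ = 2884
j=8: r + 7k = 3326.197666… → ⌈·⌉ = 3327
j=9: r + 8k = 3768.664333… → ⌈·⌉ = 3769
j=10: r + 9k = 4211.131 → ⌈·⌉ = 4212
j=11: r + 10k = 4653.597666… → ⌈·⌉ = 4654
j=12: r + 11k = 5096.064333… → ⌈·⌉ = 5097
j=13: r + 12k = 5538.531 → ⌈·⌉ = 5539
j=14: r + 13k = 5980.997666… → ⌈·⌉ = 5981
j=15: r + 14k = 6423.464333… → ⌈·⌉ = 6424

229, 672, 1114, 1557, 1999, 2442, 2884, 3327, 3769, 4212, 4654, 5097, 5539, 5981, 6424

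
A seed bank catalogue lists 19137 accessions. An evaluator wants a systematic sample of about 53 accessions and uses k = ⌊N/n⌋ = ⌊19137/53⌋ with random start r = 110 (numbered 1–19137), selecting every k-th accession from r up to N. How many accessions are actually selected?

k = ⌊19137/53⌋ = 361
Achieved size = ⌊(19137 − 110)/361⌋ + 1 = ⌊19027/361⌋ + 1 = 52 + 1 = 53
(last selection: 110 + 52×361 = 18882 ≤ 19137; next would be 19243 > 19137)

53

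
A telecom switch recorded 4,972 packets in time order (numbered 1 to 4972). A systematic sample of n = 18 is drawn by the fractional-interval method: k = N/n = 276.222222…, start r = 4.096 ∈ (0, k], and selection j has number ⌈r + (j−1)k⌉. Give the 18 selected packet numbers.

j=1: r + 0k = 4.096 → ⌈·⌉ = 5
j=2: r + 1k = 280.318222… → ⌈·⌉ = 281
j=3: r + 2k = 556.540444… → ⌈·⌉ = 557
j=4: r + 3k = 832.762666… → ⌈·⌉ = 833
j=5: r + 4k = 1108.984888… → ⌈·⌉ = 1109
j=6: r + 5k = 1385.207111… → ⌈·⌉ = 1386
j=7: r + 6k = 1661.429333… → ⌈·⌉ = 1662
j=8: r + 7k = 1937.651555… → ⌈·⌉ = 1938
j=9: r + 8k = 2213.873777… → ⌈·⌉ = 2214
j=10: r + 9k = 2490.096 → ⌈·⌉ = 2491
j=11: r + 10k = 2766.318222… → ⌈·⌉ = 2767
j=12: r + 11k = 3042.540444… → ⌈·⌉ = 3043
j=13: r + 12k = 3318.762666… → ⌈·⌉ = 3319
j=14: r + 13k = 3594.984888… → ⌈·⌉ = 3595
j=15: r + 14k = 3871.207111… → ⌈·⌉ = 3872
j=16: r + 15k = 4147.429333… → ⌈·⌉ = 4148
j=17: r + 16k = 4423.651555… → ⌈·⌉ = 4424
j=18: r + 17k = 4699.873777… → ⌈·⌉ = 4700

5, 281, 557, 833, 1109, 1386, 1662, 1938, 2214, 2491, 2767, 3043, 3319, 3595, 3872, 4148, 4424, 4700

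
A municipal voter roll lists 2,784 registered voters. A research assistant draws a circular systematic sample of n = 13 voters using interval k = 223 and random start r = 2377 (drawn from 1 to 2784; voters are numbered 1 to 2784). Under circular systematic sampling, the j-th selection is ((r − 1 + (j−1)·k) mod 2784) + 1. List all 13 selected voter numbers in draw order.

Selection 1: 2377
Selection 2: 2377 + 223 = 2600
Selection 3: 2600 + 223 = 2823 → 2823 − 2784 = 39
Selection 4: 39 + 223 = 262
Selection 5: 262 + 223 = 485
Selection 6: 485 + 223 = 708
Selection 7: 708 + 223 = 931
Selection 8: 931 + 223 = 1154
Selection 9: 1154 + 223 = 1377
Selection 10: 1377 + 223 = 1600
Selection 11: 1600 + 223 = 1823
Selection 12: 1823 + 223 = 2046
Selection 13: 2046 + 223 = 2269

2377, 2600, 39, 262, 485, 708, 931, 1154, 1377, 1600, 1823, 2046, 2269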